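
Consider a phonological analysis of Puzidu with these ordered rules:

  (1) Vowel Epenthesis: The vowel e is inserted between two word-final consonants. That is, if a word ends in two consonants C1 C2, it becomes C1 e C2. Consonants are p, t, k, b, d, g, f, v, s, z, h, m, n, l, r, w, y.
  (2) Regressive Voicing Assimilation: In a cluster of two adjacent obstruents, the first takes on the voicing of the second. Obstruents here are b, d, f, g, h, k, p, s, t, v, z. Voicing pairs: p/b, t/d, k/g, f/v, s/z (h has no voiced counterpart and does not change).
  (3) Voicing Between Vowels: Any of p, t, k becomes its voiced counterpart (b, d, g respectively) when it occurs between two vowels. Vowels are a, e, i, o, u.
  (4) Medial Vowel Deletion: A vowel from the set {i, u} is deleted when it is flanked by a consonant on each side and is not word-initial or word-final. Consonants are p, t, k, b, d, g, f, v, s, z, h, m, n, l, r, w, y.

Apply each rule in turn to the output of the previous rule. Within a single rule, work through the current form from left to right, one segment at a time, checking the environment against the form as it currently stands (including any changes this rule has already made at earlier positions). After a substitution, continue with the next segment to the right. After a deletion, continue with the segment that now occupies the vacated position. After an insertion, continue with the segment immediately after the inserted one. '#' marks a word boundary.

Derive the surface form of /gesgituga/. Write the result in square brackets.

[gezgdga]

(1) Vowel Epenthesis: no change — [gesgituga]
(2) Regressive Voicing Assimilation: [gesgituga] → [gezgituga]
(3) Voicing Between Vowels: [gezgituga] → [gezgiduga]
(4) Medial Vowel Deletion: [gezgiduga] → [gezgdga]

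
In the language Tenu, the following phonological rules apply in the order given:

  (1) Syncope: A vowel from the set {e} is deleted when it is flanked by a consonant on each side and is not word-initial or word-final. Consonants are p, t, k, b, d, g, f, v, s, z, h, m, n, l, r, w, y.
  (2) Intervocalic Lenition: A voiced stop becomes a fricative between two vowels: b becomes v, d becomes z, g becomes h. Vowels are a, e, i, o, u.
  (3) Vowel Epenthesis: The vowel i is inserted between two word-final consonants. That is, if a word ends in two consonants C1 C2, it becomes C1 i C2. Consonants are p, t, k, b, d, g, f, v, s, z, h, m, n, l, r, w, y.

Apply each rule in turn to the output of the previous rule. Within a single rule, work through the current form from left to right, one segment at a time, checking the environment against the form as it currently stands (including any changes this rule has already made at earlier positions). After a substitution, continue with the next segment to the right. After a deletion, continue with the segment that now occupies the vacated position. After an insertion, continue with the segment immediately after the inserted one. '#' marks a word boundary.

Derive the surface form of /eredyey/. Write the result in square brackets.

[erdyiy]

(1) Syncope: [eredyey] → [erdyy]
(2) Intervocalic Lenition: no change — [erdyy]
(3) Vowel Epenthesis: [erdyy] → [erdyiy]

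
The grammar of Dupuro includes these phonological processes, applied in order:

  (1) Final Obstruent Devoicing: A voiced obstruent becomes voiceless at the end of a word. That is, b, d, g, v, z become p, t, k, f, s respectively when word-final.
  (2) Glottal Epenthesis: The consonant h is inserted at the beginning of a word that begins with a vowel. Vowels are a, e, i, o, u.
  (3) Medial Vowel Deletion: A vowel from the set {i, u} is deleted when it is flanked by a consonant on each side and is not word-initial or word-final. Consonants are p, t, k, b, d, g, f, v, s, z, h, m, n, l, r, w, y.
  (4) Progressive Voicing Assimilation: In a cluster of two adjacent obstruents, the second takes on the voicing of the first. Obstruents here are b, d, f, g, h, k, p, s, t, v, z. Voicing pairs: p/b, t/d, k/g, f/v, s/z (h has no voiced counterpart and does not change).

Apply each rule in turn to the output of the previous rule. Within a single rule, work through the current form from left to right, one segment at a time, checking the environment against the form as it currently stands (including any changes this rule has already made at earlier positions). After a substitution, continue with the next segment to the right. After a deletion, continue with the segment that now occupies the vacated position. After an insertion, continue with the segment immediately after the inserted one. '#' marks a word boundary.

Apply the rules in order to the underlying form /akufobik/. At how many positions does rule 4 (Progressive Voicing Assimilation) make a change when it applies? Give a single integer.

(1) Final Obstruent Devoicing: no change — [akufobik]
(2) Glottal Epenthesis: [akufobik] → [hakufobik]
(3) Medial Vowel Deletion: [hakufobik] → [hakfobk]
(4) Progressive Voicing Assimilation: [hakfobk] → [hakfobg]
Rule 4 changed 1 position(s).

1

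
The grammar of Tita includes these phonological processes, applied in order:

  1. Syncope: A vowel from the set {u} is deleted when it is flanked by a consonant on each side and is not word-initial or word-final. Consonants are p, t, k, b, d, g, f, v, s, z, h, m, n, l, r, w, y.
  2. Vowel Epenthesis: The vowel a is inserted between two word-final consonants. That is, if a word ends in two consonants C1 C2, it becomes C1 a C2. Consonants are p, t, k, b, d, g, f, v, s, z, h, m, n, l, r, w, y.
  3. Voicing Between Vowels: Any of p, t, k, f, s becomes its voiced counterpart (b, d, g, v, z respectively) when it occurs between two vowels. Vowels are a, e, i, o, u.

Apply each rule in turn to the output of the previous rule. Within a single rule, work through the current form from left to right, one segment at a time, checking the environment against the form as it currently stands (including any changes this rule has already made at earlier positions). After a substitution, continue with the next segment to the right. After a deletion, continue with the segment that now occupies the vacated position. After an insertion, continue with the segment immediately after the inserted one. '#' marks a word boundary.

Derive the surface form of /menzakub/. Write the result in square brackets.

[menzagab]

1 Syncope: [menzakub] → [menzakb]
2 Vowel Epenthesis: [menzakb] → [menzakab]
3 Voicing Between Vowels: [menzakab] → [menzagab]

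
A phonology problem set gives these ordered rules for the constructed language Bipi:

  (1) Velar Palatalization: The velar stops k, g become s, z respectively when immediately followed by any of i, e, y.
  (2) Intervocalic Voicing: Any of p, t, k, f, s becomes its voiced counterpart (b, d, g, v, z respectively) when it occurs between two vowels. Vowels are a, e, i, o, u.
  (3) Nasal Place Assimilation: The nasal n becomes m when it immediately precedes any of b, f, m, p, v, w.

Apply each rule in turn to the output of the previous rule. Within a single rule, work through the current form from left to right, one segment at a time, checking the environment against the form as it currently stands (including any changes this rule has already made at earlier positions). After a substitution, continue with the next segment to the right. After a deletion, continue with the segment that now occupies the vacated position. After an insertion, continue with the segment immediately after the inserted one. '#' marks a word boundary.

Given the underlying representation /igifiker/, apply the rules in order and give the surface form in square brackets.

[izivizer]

(1) Velar Palatalization: [igifiker] → [izifiser]
(2) Intervocalic Voicing: [izifiser] → [izivizer]
(3) Nasal Place Assimilation: no change — [izivizer]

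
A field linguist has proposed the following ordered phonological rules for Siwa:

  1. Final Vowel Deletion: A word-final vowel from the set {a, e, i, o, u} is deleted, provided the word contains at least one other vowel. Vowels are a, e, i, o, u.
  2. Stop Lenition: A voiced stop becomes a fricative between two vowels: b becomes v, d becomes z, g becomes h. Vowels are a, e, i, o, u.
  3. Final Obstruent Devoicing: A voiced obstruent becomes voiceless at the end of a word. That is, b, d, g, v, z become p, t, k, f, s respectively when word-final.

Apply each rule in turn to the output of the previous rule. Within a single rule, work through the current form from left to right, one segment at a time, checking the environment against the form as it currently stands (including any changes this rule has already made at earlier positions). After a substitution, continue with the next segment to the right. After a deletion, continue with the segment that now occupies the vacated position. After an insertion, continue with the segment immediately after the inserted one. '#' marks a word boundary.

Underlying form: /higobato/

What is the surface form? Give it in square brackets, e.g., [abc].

1 Final Vowel Deletion: [higobato] → [higobat]
2 Stop Lenition: [higobat] → [hihovat]
3 Final Obstruent Devoicing: no change — [hihovat]

[hihovat]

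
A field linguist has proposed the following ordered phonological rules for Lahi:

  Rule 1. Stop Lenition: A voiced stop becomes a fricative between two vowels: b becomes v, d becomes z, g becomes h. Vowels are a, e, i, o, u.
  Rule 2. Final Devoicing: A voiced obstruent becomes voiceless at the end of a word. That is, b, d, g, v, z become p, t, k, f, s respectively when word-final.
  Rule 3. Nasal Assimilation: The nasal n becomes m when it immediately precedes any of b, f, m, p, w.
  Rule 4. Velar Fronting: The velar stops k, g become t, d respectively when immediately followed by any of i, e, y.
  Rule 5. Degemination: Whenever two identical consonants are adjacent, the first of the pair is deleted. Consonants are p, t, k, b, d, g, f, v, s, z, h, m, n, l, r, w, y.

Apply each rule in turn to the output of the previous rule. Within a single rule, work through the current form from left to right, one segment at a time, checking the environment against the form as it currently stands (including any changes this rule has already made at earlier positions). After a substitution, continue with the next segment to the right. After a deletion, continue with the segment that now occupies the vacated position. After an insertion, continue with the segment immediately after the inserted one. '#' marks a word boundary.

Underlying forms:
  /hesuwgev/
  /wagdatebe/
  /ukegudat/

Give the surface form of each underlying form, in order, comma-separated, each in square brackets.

/hesuwgev/:
  Rule 1 Stop Lenition: no change — [hesuwgev]
  Rule 2 Final Devoicing: [hesuwgev] → [hesuwgef]
  Rule 3 Nasal Assimilation: no change — [hesuwgef]
  Rule 4 Velar Fronting: [hesuwgef] → [hesuwdef]
  Rule 5 Degemination: no change — [hesuwdef]
/wagdatebe/:
  Rule 1 Stop Lenition: [wagdatebe] → [wagdateve]
  Rule 2 Final Devoicing: no change — [wagdateve]
  Rule 3 Nasal Assimilation: no change — [wagdateve]
  Rule 4 Velar Fronting: no change — [wagdateve]
  Rule 5 Degemination: no change — [wagdateve]
/ukegudat/:
  Rule 1 Stop Lenition: [ukegudat] → [ukehuzat]
  Rule 2 Final Devoicing: no change — [ukehuzat]
  Rule 3 Nasal Assimilation: no change — [ukehuzat]
  Rule 4 Velar Fronting: [ukehuzat] → [utehuzat]
  Rule 5 Degemination: no change — [utehuzat]

[hesuwdef], [wagdateve], [utehuzat]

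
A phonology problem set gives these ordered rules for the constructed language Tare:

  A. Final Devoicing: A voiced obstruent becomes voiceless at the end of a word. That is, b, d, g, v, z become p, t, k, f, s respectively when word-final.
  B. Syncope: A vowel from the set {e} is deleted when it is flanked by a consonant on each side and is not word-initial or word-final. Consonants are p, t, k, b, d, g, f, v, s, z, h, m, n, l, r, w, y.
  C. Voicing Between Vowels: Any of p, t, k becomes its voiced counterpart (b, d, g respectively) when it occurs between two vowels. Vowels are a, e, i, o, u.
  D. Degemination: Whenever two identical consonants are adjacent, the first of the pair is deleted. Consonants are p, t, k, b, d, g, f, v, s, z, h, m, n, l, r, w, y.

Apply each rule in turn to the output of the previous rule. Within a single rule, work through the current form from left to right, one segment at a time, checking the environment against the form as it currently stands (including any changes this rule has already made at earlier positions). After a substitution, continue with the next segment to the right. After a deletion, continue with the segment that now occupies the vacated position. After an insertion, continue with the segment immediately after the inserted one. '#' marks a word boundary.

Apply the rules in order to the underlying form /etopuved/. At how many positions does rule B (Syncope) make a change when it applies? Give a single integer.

1

A Final Devoicing: [etopuved] → [etopuvet]
B Syncope: [etopuvet] → [etopuvt]
C Voicing Between Vowels: [etopuvt] → [edobuvt]
D Degemination: no change — [edobuvt]
Rule B changed 1 position(s).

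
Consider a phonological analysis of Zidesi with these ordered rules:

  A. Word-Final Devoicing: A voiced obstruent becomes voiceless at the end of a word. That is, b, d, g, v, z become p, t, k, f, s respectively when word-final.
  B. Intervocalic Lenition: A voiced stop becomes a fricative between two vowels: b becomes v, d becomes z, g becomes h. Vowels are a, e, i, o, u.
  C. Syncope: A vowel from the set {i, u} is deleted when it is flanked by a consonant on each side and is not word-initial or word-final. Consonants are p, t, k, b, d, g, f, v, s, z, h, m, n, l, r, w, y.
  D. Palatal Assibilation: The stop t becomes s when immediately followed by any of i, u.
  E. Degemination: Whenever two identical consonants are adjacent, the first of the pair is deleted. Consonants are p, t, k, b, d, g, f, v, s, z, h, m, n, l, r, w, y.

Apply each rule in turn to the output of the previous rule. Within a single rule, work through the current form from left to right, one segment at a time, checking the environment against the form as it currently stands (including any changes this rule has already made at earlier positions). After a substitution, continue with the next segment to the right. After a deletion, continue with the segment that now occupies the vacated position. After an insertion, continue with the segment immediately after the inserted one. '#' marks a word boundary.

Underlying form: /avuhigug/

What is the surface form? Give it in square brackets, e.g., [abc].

A Word-Final Devoicing: [avuhigug] → [avuhiguk]
B Intervocalic Lenition: [avuhiguk] → [avuhihuk]
C Syncope: [avuhihuk] → [avhhk]
D Palatal Assibilation: no change — [avhhk]
E Degemination: [avhhk] → [avhk]

[avhk]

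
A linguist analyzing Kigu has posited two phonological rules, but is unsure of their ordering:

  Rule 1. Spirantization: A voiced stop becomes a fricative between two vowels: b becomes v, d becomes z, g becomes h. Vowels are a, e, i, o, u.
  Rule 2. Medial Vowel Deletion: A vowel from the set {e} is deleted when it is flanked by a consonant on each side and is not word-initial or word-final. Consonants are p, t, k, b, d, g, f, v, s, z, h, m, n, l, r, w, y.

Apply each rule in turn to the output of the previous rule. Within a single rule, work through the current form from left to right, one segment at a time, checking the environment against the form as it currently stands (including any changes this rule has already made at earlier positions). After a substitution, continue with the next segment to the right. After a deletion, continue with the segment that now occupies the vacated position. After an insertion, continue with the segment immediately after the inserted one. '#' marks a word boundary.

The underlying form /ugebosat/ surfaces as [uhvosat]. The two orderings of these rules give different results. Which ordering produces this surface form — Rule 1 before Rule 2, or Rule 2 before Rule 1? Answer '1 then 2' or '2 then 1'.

Order 1 then 2:
  1 Spirantization: [ugebosat] → [uhevosat]
  2 Medial Vowel Deletion: [uhevosat] → [uhvosat]
  result: [uhvosat]
Order 2 then 1:
  2 Medial Vowel Deletion: [ugebosat] → [ugbosat]
  1 Spirantization: no change — [ugbosat]
  result: [ugbosat]

1 then 2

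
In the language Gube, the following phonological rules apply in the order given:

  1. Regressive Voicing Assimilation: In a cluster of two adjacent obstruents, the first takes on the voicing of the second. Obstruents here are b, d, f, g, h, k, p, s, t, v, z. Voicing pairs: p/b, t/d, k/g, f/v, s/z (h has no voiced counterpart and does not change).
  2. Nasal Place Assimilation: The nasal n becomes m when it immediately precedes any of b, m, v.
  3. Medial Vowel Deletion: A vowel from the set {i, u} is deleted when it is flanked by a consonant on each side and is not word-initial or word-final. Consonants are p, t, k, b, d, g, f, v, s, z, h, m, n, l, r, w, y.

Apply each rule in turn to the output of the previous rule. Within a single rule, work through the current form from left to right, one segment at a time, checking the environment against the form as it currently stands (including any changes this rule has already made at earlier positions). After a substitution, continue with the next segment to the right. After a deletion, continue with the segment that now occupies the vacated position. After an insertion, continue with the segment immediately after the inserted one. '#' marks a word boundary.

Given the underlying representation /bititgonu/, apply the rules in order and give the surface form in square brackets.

[btdgonu]

1 Regressive Voicing Assimilation: [bititgonu] → [bitidgonu]
2 Nasal Place Assimilation: no change — [bitidgonu]
3 Medial Vowel Deletion: [bitidgonu] → [btdgonu]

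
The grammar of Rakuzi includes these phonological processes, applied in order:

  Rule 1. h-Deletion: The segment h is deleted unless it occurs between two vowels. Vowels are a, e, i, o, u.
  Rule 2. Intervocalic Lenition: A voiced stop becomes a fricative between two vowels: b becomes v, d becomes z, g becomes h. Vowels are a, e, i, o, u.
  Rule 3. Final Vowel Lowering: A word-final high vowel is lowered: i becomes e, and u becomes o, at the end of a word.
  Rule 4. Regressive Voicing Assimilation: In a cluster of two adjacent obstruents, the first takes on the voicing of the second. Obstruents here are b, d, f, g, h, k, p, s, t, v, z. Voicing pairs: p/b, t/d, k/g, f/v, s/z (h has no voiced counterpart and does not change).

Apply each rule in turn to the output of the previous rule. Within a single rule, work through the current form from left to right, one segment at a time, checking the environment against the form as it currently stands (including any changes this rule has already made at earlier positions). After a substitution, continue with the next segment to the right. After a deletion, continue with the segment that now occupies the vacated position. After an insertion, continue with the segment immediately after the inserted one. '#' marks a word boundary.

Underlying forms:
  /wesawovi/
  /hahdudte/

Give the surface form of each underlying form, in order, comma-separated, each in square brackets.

/wesawovi/:
  Rule 1 h-Deletion: no change — [wesawovi]
  Rule 2 Intervocalic Lenition: no change — [wesawovi]
  Rule 3 Final Vowel Lowering: [wesawovi] → [wesawove]
  Rule 4 Regressive Voicing Assimilation: no change — [wesawove]
/hahdudte/:
  Rule 1 h-Deletion: [hahdudte] → [adudte]
  Rule 2 Intervocalic Lenition: [adudte] → [azudte]
  Rule 3 Final Vowel Lowering: no change — [azudte]
  Rule 4 Regressive Voicing Assimilation: [azudte] → [azutte]

[wesawove], [azutte]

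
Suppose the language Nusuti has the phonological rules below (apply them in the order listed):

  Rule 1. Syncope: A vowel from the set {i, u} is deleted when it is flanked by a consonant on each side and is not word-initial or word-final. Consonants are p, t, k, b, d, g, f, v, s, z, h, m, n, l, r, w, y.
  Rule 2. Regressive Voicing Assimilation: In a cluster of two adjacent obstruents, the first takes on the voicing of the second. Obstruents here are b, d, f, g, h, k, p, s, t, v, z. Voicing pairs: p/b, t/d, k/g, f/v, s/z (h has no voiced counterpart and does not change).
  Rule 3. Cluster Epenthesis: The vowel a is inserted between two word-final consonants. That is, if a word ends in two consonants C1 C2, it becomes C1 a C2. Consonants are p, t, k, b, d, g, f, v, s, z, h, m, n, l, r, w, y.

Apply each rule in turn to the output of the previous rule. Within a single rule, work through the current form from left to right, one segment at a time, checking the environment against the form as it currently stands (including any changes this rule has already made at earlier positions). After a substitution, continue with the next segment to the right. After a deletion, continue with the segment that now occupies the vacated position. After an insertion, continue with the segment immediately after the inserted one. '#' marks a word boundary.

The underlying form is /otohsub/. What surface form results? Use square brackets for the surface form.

[otohzab]

Rule 1 Syncope: [otohsub] → [otohsb]
Rule 2 Regressive Voicing Assimilation: [otohsb] → [otohzb]
Rule 3 Cluster Epenthesis: [otohzb] → [otohzab]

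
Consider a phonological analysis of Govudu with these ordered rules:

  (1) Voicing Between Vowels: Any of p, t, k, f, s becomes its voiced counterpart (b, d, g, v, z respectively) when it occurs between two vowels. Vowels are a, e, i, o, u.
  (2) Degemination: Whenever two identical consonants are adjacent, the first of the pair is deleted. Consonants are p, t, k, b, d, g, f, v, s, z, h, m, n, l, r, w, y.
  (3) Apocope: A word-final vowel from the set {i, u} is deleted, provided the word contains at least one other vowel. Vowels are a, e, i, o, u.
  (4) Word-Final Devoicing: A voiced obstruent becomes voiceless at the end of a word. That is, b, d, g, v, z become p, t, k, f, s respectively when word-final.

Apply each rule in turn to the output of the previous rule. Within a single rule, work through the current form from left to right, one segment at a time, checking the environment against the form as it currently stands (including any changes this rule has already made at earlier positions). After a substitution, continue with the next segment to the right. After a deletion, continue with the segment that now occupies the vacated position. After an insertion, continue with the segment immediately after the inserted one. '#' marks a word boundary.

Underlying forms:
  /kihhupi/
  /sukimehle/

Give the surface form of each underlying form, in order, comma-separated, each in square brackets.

/kihhupi/:
  (1) Voicing Between Vowels: [kihhupi] → [kihhubi]
  (2) Degemination: [kihhubi] → [kihubi]
  (3) Apocope: [kihubi] → [kihub]
  (4) Word-Final Devoicing: [kihub] → [kihup]
/sukimehle/:
  (1) Voicing Between Vowels: [sukimehle] → [sugimehle]
  (2) Degemination: no change — [sugimehle]
  (3) Apocope: no change — [sugimehle]
  (4) Word-Final Devoicing: no change — [sugimehle]

[kihup], [sugimehle]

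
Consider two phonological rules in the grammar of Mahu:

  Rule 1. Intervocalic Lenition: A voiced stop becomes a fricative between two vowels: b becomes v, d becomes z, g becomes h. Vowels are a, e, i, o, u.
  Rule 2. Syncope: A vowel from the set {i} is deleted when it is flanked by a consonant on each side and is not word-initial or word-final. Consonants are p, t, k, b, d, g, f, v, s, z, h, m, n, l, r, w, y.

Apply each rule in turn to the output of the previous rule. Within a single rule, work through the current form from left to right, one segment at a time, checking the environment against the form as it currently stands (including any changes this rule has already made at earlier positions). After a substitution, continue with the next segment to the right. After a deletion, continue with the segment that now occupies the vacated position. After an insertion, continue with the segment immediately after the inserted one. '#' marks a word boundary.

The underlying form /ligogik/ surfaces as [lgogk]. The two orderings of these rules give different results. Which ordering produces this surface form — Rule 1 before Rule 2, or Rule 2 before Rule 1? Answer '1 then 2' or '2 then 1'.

2 then 1

Order 1 then 2:
  1 Intervocalic Lenition: [ligogik] → [lihohik]
  2 Syncope: [lihohik] → [lhohk]
  result: [lhohk]
Order 2 then 1:
  2 Syncope: [ligogik] → [lgogk]
  1 Intervocalic Lenition: no change — [lgogk]
  result: [lgogk]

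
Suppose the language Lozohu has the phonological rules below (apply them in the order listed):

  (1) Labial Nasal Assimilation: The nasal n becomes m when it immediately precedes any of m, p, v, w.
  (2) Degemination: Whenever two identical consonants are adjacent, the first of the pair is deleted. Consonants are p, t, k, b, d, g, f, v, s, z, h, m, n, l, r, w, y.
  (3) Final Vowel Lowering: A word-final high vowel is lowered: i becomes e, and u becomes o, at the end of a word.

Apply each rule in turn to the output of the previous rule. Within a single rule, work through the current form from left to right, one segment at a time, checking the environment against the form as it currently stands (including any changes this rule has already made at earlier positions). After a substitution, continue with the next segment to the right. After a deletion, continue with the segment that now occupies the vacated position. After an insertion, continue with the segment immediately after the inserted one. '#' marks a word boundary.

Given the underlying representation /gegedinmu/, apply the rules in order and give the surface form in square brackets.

(1) Labial Nasal Assimilation: [gegedinmu] → [gegedimmu]
(2) Degemination: [gegedimmu] → [gegedimu]
(3) Final Vowel Lowering: [gegedimu] → [gegedimo]

[gegedimo]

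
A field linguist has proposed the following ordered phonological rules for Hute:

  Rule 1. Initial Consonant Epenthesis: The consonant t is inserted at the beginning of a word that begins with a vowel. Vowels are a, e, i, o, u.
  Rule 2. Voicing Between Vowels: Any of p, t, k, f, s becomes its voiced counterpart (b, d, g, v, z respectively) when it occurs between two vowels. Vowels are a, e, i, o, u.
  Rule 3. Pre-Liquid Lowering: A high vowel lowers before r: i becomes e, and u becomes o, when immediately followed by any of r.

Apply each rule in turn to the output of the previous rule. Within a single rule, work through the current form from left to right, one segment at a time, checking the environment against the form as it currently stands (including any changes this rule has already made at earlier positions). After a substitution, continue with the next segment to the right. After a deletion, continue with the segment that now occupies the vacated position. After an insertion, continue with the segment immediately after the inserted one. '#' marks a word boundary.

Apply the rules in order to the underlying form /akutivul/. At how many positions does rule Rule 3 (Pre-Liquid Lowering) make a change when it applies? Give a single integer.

0

Rule 1 Initial Consonant Epenthesis: [akutivul] → [takutivul]
Rule 2 Voicing Between Vowels: [takutivul] → [tagudivul]
Rule 3 Pre-Liquid Lowering: no change — [tagudivul]
Rule Rule 3 changed 0 position(s).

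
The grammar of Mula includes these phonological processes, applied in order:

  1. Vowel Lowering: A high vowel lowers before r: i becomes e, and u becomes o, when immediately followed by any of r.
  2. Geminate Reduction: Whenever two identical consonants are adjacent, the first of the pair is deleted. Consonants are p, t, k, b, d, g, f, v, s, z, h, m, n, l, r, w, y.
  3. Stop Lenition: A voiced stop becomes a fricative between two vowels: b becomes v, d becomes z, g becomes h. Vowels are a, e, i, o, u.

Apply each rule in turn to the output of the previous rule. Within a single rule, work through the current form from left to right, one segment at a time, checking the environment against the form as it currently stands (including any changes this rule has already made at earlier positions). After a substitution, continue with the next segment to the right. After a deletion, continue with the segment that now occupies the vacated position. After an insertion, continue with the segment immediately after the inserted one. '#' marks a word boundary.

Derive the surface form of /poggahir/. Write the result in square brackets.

1 Vowel Lowering: [poggahir] → [poggaher]
2 Geminate Reduction: [poggaher] → [pogaher]
3 Stop Lenition: [pogaher] → [pohaher]

[pohaher]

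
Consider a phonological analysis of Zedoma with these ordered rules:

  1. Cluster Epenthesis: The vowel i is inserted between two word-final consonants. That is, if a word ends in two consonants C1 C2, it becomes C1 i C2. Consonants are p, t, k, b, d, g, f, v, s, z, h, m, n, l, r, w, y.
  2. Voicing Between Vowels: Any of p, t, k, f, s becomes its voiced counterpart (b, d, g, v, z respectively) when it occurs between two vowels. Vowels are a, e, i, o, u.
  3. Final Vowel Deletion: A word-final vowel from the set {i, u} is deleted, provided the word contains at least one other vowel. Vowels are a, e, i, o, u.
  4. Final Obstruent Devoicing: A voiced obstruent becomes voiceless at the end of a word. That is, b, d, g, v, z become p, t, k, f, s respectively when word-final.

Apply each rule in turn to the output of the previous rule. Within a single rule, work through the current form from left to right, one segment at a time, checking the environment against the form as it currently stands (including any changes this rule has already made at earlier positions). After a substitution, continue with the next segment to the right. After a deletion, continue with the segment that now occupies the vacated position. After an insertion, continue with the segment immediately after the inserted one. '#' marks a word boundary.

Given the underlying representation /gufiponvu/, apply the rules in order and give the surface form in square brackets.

[guvibonf]

1 Cluster Epenthesis: no change — [gufiponvu]
2 Voicing Between Vowels: [gufiponvu] → [guvibonvu]
3 Final Vowel Deletion: [guvibonvu] → [guvibonv]
4 Final Obstruent Devoicing: [guvibonv] → [guvibonf]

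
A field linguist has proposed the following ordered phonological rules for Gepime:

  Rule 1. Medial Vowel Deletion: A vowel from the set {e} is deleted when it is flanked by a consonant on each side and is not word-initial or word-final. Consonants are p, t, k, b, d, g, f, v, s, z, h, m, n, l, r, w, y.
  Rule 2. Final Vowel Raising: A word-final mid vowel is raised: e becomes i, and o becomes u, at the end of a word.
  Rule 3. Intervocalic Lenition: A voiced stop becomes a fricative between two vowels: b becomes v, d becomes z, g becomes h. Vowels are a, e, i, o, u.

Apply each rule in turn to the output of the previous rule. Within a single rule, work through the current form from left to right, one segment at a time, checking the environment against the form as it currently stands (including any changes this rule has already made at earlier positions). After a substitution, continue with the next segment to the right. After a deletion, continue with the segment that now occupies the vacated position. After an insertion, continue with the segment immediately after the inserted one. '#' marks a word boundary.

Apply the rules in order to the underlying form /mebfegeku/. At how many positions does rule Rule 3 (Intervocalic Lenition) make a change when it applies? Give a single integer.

Rule 1 Medial Vowel Deletion: [mebfegeku] → [mbfgku]
Rule 2 Final Vowel Raising: no change — [mbfgku]
Rule 3 Intervocalic Lenition: no change — [mbfgku]
Rule Rule 3 changed 0 position(s).

0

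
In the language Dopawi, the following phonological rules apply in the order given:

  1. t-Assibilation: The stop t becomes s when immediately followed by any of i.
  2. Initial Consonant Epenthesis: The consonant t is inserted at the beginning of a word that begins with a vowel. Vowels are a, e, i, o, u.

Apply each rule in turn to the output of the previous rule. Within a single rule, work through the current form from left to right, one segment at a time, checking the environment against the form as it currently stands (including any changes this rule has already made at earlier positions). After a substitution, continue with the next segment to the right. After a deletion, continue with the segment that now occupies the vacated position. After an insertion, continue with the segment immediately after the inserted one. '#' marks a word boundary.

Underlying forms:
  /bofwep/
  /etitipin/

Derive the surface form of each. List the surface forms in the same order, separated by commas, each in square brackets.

[bofwep], [tesisipin]

/bofwep/:
  1 t-Assibilation: no change — [bofwep]
  2 Initial Consonant Epenthesis: no change — [bofwep]
/etitipin/:
  1 t-Assibilation: [etitipin] → [esisipin]
  2 Initial Consonant Epenthesis: [esisipin] → [tesisipin]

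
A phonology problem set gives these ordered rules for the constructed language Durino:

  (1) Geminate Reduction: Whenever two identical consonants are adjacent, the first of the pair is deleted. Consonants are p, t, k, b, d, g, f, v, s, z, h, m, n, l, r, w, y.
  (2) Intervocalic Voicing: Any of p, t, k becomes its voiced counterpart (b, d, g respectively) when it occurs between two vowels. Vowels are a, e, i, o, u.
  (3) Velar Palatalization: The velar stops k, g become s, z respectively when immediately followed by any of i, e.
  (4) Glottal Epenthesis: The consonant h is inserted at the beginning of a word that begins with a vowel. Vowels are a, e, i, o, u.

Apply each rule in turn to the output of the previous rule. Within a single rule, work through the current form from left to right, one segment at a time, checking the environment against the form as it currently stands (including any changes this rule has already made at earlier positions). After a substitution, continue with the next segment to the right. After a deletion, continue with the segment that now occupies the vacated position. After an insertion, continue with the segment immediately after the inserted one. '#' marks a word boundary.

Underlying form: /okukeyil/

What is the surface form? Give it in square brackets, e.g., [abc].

(1) Geminate Reduction: no change — [okukeyil]
(2) Intervocalic Voicing: [okukeyil] → [ogugeyil]
(3) Velar Palatalization: [ogugeyil] → [oguzeyil]
(4) Glottal Epenthesis: [oguzeyil] → [hoguzeyil]

[hoguzeyil]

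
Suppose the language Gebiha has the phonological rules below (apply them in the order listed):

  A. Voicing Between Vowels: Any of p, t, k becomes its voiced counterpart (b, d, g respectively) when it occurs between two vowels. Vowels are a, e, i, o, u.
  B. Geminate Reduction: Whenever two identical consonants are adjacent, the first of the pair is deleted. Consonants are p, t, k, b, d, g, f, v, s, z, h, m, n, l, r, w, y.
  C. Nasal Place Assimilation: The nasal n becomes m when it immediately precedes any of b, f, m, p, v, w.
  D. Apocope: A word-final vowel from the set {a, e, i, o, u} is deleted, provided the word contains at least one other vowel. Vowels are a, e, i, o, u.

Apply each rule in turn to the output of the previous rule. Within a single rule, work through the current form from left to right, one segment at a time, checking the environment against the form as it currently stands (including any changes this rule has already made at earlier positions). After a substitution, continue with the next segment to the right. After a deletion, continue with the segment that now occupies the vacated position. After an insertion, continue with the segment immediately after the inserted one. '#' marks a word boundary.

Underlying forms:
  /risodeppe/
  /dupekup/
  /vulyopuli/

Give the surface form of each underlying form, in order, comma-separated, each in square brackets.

[risodep], [dubegup], [vulyobul]

/risodeppe/:
  A Voicing Between Vowels: no change — [risodeppe]
  B Geminate Reduction: [risodeppe] → [risodepe]
  C Nasal Place Assimilation: no change — [risodepe]
  D Apocope: [risodepe] → [risodep]
/dupekup/:
  A Voicing Between Vowels: [dupekup] → [dubegup]
  B Geminate Reduction: no change — [dubegup]
  C Nasal Place Assimilation: no change — [dubegup]
  D Apocope: no change — [dubegup]
/vulyopuli/:
  A Voicing Between Vowels: [vulyopuli] → [vulyobuli]
  B Geminate Reduction: no change — [vulyobuli]
  C Nasal Place Assimilation: no change — [vulyobuli]
  D Apocope: [vulyobuli] → [vulyobul]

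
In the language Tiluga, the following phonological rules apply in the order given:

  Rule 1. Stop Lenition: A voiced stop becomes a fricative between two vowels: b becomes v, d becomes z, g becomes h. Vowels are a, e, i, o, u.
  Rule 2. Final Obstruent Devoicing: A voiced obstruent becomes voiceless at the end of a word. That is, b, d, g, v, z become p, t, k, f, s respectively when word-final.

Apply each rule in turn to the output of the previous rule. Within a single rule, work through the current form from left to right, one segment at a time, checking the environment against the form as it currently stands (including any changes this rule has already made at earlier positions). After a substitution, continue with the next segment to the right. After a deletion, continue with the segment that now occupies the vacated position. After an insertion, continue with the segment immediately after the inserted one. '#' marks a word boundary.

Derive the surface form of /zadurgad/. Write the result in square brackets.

[zazurgat]

Rule 1 Stop Lenition: [zadurgad] → [zazurgad]
Rule 2 Final Obstruent Devoicing: [zazurgad] → [zazurgat]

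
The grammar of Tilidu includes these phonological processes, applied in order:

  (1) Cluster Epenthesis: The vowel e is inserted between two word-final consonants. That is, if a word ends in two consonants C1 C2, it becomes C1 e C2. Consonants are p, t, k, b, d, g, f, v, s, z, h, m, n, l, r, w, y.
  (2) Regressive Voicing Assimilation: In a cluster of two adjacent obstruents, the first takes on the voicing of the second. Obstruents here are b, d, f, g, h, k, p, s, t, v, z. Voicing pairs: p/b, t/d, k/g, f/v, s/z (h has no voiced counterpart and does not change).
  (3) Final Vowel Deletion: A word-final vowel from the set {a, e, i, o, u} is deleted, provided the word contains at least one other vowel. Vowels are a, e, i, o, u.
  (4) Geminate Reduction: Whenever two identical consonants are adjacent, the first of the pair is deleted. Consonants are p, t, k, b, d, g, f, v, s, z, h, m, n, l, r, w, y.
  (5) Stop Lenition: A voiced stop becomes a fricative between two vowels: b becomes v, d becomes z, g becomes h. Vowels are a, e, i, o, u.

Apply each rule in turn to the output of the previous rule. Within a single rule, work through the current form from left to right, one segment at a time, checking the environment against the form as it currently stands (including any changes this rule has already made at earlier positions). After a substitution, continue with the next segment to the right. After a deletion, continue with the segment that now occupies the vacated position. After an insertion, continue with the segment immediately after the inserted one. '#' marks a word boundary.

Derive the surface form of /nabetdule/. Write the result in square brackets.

[navezul]

(1) Cluster Epenthesis: no change — [nabetdule]
(2) Regressive Voicing Assimilation: [nabetdule] → [nabeddule]
(3) Final Vowel Deletion: [nabeddule] → [nabeddul]
(4) Geminate Reduction: [nabeddul] → [nabedul]
(5) Stop Lenition: [nabedul] → [navezul]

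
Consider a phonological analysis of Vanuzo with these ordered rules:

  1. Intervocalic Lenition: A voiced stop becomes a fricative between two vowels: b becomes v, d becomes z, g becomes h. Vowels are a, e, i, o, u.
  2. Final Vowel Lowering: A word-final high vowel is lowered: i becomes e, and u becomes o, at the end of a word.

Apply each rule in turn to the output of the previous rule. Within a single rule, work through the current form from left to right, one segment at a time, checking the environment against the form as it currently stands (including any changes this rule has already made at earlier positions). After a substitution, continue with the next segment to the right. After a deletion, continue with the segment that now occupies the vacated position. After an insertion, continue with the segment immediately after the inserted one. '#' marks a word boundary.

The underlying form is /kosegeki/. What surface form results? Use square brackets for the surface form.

[koseheke]

1 Intervocalic Lenition: [kosegeki] → [koseheki]
2 Final Vowel Lowering: [koseheki] → [koseheke]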